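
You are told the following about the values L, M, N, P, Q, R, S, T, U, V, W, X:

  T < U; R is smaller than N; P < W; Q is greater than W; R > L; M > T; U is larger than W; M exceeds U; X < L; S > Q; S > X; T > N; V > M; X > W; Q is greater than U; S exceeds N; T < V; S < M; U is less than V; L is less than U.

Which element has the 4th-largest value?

Piecing the relations together gives one ordering: P < W < X < L < R < N < T < U < Q < S < M < V.
Counting 4 from the largest end gives Q.

Q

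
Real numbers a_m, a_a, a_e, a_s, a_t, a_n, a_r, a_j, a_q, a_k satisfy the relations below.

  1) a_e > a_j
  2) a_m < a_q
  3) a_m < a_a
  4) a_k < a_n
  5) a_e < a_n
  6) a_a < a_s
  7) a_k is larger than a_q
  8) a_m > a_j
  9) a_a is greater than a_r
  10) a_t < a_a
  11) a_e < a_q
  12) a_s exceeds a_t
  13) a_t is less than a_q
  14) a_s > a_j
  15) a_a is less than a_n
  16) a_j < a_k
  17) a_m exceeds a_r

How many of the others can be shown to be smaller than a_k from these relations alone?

6

From a_k the given relations immediately reach a_j, a_q.
From those, a_t, a_e, a_m — 5 in total.
From those, a_r — 6 in total.
Nothing else is reachable below a_k; 6 in all.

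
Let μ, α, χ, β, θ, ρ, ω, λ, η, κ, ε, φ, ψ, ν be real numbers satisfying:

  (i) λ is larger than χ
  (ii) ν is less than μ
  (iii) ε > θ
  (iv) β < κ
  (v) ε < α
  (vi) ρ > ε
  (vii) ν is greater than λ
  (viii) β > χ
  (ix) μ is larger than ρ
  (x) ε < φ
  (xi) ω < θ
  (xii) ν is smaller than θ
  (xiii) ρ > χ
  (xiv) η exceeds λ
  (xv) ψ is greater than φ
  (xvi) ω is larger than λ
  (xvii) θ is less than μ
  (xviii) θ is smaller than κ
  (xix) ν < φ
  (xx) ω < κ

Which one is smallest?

χ

Chaining upward from χ: directly above it, λ, β, ρ; then ω, ν, κ, μ, η; then θ, φ; then ε, ψ; then α.
That covers every other element, and nothing is given below χ, so χ is the smallest.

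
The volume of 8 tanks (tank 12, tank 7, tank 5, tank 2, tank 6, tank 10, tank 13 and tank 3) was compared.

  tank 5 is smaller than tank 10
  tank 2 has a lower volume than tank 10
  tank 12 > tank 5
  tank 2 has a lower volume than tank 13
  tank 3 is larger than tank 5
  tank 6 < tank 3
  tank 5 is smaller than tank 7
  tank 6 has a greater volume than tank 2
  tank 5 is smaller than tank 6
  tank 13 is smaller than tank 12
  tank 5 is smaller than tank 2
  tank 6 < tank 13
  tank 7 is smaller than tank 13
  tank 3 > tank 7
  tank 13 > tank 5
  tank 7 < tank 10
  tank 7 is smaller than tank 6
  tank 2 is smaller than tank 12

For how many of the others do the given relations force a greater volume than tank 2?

Directly above tank 2: tank 6, tank 13, tank 12, tank 10.
One step further: tank 3 (5 so far).
No other element is forced above tank 2 by the given relations, so the count is 5.

5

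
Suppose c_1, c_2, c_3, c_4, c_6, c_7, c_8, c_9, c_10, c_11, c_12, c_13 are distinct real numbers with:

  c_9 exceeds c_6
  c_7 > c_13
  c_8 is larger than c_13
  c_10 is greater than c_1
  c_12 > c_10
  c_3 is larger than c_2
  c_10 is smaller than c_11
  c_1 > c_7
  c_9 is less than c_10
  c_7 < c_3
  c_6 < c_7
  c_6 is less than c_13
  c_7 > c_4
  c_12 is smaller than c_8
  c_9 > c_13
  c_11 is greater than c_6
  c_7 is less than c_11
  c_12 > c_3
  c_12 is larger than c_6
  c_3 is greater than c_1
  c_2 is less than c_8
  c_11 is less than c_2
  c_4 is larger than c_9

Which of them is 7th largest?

The consecutive relations fix a unique order: c_6 < c_13 < c_9 < c_4 < c_7 < c_1 < c_10 < c_11 < c_2 < c_3 < c_12 < c_8.
Counting 7 from the largest end gives c_1.

c_1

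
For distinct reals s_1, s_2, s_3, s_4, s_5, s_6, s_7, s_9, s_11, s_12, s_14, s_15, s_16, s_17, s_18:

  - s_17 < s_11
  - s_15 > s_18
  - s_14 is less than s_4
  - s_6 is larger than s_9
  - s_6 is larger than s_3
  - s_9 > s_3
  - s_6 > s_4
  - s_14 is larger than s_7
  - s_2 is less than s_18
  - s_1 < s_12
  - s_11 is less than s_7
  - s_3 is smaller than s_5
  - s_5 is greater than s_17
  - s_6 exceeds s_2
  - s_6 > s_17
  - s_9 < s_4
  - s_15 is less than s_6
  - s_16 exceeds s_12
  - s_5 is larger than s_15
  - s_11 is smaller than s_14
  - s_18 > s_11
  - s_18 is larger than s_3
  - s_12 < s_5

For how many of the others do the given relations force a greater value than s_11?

The elements the relations force above s_11 are s_18, s_7, s_14, s_15, s_4, s_6, s_5 — no chain reaches any other.
That is 7.

7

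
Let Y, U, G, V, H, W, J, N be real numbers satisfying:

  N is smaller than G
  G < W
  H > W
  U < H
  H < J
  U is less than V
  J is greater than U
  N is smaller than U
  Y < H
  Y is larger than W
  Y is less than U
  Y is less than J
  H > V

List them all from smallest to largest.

Nothing is placed below N, so it is least; from there N < G; G < W; W < Y; Y < U; U < V; V < H; H < J, each given directly.

N < G < W < Y < U < V < H < J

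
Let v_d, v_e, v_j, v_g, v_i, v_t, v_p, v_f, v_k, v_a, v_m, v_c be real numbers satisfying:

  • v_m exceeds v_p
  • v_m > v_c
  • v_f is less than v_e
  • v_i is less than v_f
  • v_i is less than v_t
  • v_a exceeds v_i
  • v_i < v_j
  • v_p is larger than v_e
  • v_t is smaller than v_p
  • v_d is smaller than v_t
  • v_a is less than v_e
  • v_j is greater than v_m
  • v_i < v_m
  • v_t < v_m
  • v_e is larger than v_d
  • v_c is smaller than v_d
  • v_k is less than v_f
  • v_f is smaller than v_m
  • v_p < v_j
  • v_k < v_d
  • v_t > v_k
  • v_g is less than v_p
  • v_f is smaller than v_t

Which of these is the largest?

v_c is not greatest since v_c < v_m; v_i is not greatest since v_i < v_f; v_k is not greatest since v_k < v_t; v_f is not greatest since v_f < v_t; v_g is not greatest since v_g < v_p; v_a is not greatest since v_a < v_e; v_d is not greatest since v_d < v_e; v_t is not greatest since v_t < v_m; v_e is not greatest since v_e < v_p; v_p is not greatest since v_p < v_j; v_m is not greatest since v_m < v_j.
Only v_j has nothing above it, so v_j is the largest.

v_j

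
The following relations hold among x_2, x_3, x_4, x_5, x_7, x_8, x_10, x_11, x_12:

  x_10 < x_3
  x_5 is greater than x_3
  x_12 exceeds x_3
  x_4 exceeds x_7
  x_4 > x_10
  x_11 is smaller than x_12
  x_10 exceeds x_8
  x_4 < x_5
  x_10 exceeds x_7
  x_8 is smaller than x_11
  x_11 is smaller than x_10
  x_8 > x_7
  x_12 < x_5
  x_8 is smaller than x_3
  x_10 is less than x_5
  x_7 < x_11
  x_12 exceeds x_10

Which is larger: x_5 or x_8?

The relevant relations are x_8 < x_11; x_11 < x_10; x_10 < x_3; x_3 < x_12; x_12 < x_5.
Chaining these gives x_8 < x_11 < x_10 < x_3 < x_12 < x_5.
So x_8 < x_5; x_5 is the larger of the two.

x_5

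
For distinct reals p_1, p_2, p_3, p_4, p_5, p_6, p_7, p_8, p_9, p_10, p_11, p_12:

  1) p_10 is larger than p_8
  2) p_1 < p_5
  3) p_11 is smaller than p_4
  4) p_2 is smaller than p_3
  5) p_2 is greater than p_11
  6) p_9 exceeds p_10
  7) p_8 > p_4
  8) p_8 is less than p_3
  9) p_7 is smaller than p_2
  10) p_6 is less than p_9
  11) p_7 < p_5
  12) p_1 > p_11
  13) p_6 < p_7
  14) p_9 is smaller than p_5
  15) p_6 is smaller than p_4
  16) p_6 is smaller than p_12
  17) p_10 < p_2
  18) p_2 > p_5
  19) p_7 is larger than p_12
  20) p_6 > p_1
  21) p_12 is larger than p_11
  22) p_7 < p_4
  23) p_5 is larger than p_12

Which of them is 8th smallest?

p_10

The consecutive relations fix a unique order: p_11 < p_1 < p_6 < p_12 < p_7 < p_4 < p_8 < p_10 < p_9 < p_5 < p_2 < p_3.
Counting 8 from the smallest end gives p_10.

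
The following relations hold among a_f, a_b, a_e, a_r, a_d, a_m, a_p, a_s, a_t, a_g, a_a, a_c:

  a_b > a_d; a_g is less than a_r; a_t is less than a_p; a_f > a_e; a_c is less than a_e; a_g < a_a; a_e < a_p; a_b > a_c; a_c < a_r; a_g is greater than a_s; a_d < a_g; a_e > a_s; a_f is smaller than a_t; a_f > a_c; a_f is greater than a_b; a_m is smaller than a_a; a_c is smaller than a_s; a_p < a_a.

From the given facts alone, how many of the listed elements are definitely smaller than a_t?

From a_t the given relations immediately reach a_f.
From those, a_c, a_b, a_e — 4 in total.
From those, a_d, a_s — 6 in total.
Nothing else is reachable below a_t; 6 in all.

6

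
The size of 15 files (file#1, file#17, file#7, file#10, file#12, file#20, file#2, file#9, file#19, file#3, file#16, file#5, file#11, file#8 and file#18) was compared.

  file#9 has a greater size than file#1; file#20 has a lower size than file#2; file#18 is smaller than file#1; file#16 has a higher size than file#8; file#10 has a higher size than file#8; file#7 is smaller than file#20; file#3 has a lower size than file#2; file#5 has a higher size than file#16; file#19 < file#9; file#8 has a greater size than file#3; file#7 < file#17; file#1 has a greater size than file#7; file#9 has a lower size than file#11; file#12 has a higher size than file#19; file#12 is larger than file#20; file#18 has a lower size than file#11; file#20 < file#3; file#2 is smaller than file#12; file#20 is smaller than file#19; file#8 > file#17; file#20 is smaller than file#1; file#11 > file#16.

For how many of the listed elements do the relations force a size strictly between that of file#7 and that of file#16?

The relations place file#7 below file#16. An element lies strictly between them when it is forced above file#7 and also forced below file#16.
Above file#7: {file#17, file#20, file#3, file#19, file#8, file#1, file#2, file#10, file#9, file#5, file#11, file#12}. Below file#16: {file#17, file#20, file#3, file#8}.
Intersection: {file#17, file#20, file#3, file#8} — 4.

4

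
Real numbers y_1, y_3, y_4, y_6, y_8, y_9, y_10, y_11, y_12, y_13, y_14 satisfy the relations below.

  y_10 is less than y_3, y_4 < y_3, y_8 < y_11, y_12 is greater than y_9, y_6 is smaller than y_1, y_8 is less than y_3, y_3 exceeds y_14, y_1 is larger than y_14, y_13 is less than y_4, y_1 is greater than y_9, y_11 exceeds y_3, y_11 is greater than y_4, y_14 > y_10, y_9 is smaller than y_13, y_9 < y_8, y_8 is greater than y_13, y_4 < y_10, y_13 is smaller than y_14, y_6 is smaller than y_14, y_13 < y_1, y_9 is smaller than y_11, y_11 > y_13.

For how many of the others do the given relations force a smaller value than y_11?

The elements the relations force below y_11 are y_9, y_13, y_4, y_10, y_6, y_8, y_14, y_3 — no chain reaches any other.
That is 8.

8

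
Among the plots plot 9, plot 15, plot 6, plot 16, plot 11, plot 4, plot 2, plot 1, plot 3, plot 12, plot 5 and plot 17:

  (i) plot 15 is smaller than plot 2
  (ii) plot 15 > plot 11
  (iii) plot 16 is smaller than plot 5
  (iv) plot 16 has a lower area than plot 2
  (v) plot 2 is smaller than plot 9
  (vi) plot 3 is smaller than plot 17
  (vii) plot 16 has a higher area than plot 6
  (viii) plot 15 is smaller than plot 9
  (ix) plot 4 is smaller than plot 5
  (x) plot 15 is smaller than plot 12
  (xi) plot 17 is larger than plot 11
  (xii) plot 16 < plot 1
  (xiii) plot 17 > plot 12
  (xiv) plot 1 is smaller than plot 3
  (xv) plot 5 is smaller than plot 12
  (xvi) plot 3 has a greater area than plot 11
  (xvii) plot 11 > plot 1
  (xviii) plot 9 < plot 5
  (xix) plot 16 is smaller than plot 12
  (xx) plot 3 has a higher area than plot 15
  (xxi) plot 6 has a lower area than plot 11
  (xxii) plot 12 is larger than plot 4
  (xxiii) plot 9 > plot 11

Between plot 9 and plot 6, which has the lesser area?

plot 6

The relevant relations are plot 6 < plot 16; plot 16 < plot 1; plot 1 < plot 11; plot 11 < plot 15; plot 15 < plot 2; plot 2 < plot 9.
Chaining these gives plot 6 < plot 16 < plot 1 < plot 11 < plot 15 < plot 2 < plot 9.
So plot 6 < plot 9; plot 6 is the smaller of the two.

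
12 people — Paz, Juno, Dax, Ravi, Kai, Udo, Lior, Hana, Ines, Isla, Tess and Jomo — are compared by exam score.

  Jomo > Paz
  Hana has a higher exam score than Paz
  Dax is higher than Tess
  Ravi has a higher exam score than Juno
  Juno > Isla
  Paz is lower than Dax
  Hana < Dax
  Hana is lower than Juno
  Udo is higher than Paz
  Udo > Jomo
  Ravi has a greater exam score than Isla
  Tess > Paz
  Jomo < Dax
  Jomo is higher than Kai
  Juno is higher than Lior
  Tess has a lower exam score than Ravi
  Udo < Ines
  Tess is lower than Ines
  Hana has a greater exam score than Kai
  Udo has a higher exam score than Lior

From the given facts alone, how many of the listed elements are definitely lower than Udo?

4

The elements the relations force below Udo are Paz, Kai, Jomo, Lior — no chain reaches any other.
That is 4.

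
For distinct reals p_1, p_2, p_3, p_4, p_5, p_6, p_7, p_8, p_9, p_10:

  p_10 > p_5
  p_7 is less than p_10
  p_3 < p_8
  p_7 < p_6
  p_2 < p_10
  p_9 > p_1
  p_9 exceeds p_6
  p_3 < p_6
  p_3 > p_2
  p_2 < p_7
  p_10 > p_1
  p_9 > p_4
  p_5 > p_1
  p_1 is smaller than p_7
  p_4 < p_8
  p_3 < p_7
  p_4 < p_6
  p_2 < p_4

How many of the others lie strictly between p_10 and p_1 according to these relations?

2

Chaining upward from p_1 reaches: p_7, p_6, p_9, p_5.
Chaining downward from p_10 reaches: p_2, p_3, p_7, p_5.
Strictly between p_1 and p_10 are those in both lists: p_7, p_5 — 2 elements.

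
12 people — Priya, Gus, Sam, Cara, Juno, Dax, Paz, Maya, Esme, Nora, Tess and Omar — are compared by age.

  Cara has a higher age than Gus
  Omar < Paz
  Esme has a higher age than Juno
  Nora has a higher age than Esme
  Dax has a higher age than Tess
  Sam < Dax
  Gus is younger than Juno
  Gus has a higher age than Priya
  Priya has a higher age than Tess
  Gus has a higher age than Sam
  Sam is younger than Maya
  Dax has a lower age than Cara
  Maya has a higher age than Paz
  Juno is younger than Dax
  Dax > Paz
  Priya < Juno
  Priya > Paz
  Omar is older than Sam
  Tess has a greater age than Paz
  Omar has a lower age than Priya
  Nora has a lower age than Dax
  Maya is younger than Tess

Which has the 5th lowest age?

Piecing the relations together gives one ordering: Sam < Omar < Paz < Maya < Tess < Priya < Gus < Juno < Esme < Nora < Dax < Cara.
Counting 5 from the smallest end gives Tess.

Tess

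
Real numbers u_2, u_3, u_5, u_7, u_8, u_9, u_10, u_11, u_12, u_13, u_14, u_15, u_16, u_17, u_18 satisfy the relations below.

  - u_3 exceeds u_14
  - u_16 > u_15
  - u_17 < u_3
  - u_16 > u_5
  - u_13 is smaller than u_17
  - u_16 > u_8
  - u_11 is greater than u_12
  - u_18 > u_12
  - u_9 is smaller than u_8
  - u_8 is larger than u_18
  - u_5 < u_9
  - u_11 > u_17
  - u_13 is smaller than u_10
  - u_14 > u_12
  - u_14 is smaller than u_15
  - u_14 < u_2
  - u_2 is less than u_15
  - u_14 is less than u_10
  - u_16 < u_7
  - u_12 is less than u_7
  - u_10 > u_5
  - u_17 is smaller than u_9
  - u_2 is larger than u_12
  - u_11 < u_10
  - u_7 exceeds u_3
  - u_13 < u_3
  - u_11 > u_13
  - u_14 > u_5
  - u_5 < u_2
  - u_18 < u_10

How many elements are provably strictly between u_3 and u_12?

The relations place u_12 below u_3. An element lies strictly between them when it is forced above u_12 and also forced below u_3.
Above u_12: {u_14, u_11, u_18, u_8, u_2, u_15, u_16, u_10, u_7}. Below u_3: {u_13, u_17, u_5, u_14}.
Intersection: {u_14} — 1.

1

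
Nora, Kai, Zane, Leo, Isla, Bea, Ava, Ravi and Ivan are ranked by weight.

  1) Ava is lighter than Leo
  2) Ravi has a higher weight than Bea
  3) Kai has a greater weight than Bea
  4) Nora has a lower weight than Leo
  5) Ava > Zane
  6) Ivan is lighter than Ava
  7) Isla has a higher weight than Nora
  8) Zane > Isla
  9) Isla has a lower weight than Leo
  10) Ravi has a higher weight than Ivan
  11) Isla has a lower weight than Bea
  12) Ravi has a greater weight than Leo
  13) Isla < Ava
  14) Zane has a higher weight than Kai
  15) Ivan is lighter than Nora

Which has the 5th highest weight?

Kai

Piecing the relations together gives one ordering: Ivan < Nora < Isla < Bea < Kai < Zane < Ava < Leo < Ravi.
The 5th largest is Kai.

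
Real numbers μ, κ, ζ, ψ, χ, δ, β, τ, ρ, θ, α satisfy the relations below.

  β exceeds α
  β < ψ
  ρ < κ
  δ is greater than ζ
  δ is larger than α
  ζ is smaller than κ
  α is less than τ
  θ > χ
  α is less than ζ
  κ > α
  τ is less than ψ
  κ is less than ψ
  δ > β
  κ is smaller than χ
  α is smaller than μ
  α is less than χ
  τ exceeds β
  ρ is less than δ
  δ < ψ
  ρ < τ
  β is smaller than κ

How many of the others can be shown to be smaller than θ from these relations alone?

6

The elements the relations force below θ are ρ, α, β, ζ, κ, χ — no chain reaches any other.
That is 6.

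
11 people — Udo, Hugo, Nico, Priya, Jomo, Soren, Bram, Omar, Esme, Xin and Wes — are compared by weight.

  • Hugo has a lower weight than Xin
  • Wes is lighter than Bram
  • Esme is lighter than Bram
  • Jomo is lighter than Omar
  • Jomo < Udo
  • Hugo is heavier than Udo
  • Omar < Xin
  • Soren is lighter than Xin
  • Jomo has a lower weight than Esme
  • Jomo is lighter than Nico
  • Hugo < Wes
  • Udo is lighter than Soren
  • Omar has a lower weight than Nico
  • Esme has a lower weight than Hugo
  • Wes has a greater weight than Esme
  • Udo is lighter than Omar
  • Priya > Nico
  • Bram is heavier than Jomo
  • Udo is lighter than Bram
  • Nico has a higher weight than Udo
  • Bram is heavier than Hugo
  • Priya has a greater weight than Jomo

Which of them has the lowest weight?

Esme is not least since Jomo < Esme; Udo is not least since Jomo < Udo; Hugo is not least since Esme < Hugo; Wes is not least since Hugo < Wes; Omar is not least since Jomo < Omar; Soren is not least since Udo < Soren; Xin is not least since Hugo < Xin; Nico is not least since Jomo < Nico; Bram is not least since Wes < Bram; Priya is not least since Jomo < Priya.
Only Jomo has nothing below it, so Jomo is the lowest weight.

Jomo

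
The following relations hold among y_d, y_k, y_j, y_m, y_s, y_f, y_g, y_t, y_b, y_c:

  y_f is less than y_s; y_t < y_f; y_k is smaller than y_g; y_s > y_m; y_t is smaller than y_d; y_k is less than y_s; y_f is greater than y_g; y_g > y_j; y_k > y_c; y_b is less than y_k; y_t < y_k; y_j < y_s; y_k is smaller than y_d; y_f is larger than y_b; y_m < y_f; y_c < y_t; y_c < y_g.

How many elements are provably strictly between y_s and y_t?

3

Chaining upward from y_t reaches: y_k, y_g, y_d, y_f.
Chaining downward from y_s reaches: y_b, y_c, y_j, y_k, y_g, y_m, y_f.
Strictly between y_t and y_s are those in both lists: y_k, y_g, y_f — 3 elements.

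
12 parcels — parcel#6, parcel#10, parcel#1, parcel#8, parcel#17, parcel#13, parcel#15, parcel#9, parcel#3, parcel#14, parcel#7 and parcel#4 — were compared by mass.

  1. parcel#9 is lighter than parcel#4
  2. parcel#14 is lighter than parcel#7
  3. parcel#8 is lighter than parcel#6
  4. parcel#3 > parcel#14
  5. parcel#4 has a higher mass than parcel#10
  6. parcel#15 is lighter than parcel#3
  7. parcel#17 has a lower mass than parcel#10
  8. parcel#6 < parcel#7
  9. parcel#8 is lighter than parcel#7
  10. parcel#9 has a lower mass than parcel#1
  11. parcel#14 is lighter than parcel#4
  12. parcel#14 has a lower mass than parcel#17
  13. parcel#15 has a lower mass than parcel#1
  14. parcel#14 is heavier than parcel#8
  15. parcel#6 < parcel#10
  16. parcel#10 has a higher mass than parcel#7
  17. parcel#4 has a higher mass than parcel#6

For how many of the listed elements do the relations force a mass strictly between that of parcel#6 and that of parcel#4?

The relations place parcel#6 below parcel#4. An element lies strictly between them when it is forced above parcel#6 and also forced below parcel#4.
Above parcel#6: {parcel#7, parcel#10}. Below parcel#4: {parcel#8, parcel#14, parcel#17, parcel#9, parcel#7, parcel#10}.
Intersection: {parcel#7, parcel#10} — 2.

2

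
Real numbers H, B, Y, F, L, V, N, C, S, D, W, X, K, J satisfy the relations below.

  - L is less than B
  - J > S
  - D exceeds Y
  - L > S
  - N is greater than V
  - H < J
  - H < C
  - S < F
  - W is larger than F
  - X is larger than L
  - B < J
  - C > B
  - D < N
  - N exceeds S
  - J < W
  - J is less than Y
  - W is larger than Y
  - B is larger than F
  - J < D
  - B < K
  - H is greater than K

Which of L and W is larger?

The relevant relations are L < B; B < K; K < H; H < J; J < Y; Y < W.
Together: L < B < K < H < J < Y < W.
So L < W; W is the larger of the two.

W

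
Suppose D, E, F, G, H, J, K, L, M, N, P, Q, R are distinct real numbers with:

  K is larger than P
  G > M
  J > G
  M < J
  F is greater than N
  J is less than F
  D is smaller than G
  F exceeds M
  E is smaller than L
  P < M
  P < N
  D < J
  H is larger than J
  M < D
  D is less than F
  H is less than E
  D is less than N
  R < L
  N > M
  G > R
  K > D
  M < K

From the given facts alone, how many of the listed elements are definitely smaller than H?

The elements the relations force below H are R, P, M, D, G, J — no chain reaches any other.
That is 6.

6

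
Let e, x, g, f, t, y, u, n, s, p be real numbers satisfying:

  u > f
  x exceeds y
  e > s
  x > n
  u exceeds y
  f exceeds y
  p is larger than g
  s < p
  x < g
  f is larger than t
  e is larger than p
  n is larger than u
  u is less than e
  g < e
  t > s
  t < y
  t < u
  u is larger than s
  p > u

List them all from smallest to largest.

Nothing is placed below s, so it is least; from there s < t; t < y; y < f; f < u; u < n; n < x; x < g; g < p; p < e, each given directly.

s < t < y < f < u < n < x < g < p < e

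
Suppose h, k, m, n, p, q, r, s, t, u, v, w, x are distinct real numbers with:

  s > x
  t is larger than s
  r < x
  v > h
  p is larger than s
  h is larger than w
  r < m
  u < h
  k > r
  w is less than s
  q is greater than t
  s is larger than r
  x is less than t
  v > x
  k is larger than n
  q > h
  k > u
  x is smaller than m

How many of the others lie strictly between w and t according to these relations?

1

The relations place w below t. An element lies strictly between them when it is forced above w and also forced below t.
Above w: {s, p, h, q, v}. Below t: {r, x, s}.
Intersection: {s} — 1.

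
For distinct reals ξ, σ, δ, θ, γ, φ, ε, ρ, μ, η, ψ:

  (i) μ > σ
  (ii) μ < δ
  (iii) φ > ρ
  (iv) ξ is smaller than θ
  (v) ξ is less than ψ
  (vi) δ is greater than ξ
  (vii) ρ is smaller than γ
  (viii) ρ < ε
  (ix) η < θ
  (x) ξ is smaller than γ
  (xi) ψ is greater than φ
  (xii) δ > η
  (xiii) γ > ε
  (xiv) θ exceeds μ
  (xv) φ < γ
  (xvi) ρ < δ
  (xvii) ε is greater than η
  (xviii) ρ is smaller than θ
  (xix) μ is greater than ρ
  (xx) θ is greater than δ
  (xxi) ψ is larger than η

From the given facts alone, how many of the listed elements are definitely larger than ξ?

From ξ the given relations immediately reach δ, γ, ψ, θ.
Nothing else is reachable above ξ; 4 in all.

4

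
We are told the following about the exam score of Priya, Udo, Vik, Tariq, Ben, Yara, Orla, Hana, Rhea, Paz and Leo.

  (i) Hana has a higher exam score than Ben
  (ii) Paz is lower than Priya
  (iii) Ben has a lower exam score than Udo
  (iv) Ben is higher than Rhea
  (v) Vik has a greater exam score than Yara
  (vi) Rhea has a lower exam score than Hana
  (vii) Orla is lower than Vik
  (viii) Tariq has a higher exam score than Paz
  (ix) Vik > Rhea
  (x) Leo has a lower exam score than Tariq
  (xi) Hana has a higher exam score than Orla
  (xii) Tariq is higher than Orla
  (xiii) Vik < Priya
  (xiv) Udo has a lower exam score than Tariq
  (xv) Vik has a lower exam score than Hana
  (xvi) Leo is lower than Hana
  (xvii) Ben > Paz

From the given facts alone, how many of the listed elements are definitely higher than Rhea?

From Rhea the given relations immediately reach Ben, Vik, Hana.
From those, Udo, Priya — 5 in total.
From those, Tariq — 6 in total.
Nothing else is reachable above Rhea; 6 in all.

6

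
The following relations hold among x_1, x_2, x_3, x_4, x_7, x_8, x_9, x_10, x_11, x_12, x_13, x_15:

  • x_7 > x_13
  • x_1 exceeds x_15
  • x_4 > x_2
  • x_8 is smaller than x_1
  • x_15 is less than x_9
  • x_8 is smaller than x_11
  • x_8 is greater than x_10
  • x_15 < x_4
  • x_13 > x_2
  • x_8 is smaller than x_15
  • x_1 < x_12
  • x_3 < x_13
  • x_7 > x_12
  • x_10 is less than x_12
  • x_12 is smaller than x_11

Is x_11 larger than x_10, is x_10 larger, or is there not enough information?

x_11

Following the relations from x_10: x_10 < x_8 < x_15 < x_1 < x_12 < x_11.
So x_11 is larger.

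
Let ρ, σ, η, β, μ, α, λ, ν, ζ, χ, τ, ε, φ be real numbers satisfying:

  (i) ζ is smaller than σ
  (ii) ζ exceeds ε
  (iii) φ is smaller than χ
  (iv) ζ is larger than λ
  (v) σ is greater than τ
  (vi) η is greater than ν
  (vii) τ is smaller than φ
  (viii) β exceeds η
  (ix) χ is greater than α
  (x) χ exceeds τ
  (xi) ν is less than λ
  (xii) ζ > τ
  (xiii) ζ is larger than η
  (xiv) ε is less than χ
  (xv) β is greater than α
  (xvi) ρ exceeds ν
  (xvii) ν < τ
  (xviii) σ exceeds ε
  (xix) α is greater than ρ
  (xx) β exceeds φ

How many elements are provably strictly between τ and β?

Chaining upward from τ reaches: φ, χ, ζ, σ.
Chaining downward from β reaches: ν, ρ, α, φ, η.
Strictly between τ and β are those in both lists: φ — 1 element.

1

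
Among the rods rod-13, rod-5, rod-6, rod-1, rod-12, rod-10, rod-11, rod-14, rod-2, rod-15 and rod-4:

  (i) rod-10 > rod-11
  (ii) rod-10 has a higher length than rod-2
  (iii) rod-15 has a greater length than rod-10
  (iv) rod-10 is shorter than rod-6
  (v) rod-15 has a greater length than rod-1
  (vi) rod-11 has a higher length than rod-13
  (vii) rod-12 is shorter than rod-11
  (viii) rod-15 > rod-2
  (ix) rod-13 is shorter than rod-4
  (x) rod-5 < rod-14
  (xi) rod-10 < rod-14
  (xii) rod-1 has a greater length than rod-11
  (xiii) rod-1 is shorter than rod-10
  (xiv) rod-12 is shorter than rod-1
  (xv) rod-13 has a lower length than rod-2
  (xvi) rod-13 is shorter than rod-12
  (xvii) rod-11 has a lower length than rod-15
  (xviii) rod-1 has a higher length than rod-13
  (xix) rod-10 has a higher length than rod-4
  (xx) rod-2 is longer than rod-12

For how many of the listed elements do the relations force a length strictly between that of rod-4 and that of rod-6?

The relations place rod-4 below rod-6. An element lies strictly between them when it is forced above rod-4 and also forced below rod-6.
Above rod-4: {rod-10, rod-15, rod-14}. Below rod-6: {rod-13, rod-12, rod-11, rod-1, rod-2, rod-10}.
Intersection: {rod-10} — 1.

1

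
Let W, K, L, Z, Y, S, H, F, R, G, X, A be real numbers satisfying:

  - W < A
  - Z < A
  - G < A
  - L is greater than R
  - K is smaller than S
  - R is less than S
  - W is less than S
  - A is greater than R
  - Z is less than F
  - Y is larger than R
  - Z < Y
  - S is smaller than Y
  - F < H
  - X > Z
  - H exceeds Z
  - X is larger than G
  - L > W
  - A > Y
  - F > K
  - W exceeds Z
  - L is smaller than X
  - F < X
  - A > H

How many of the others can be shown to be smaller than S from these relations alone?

4

From S the given relations immediately reach K, R, W.
From those, Z — 4 in total.
No other element is forced below S by the given relations, so the count is 4.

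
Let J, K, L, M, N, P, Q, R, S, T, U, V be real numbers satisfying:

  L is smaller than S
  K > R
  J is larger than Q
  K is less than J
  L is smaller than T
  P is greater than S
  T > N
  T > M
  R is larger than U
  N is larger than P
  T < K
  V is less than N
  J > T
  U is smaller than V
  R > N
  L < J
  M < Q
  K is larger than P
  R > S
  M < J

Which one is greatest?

L is not greatest since L < S; U is not greatest since U < V; S is not greatest since S < P; V is not greatest since V < N; M is not greatest since M < J; P is not greatest since P < N; N is not greatest since N < R; T is not greatest since T < K; R is not greatest since R < K; K is not greatest since K < J; Q is not greatest since Q < J.
Only J has nothing above it, so J is the greatest.

J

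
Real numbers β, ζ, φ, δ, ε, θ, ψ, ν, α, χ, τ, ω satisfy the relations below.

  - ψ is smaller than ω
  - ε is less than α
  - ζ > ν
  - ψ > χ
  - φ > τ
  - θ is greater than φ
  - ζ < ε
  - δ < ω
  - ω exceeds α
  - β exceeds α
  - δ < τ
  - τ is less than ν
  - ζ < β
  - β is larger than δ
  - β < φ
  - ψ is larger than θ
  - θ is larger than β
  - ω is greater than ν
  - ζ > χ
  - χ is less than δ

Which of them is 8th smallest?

Piecing the relations together gives one ordering: χ < δ < τ < ν < ζ < ε < α < β < φ < θ < ψ < ω.
The 8th smallest is β.

β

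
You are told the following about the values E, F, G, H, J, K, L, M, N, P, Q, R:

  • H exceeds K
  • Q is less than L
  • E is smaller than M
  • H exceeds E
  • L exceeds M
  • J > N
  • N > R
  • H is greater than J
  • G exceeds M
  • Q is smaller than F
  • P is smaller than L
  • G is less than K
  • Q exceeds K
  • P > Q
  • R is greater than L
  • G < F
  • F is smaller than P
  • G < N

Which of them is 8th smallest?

The consecutive relations fix a unique order: E < M < G < K < Q < F < P < L < R < N < J < H.
Counting 8 from the smallest end gives L.

L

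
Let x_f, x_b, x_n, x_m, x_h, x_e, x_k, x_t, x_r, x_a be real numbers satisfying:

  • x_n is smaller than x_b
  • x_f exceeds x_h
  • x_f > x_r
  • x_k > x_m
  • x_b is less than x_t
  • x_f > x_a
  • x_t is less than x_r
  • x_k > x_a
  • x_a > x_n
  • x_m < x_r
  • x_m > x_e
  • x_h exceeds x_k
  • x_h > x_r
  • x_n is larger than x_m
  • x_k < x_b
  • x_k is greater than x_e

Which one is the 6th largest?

x_k

Chaining the given pairs: x_e < x_m < x_n < x_a < x_k < x_b < x_t < x_r < x_h < x_f.
The 6th largest is x_k.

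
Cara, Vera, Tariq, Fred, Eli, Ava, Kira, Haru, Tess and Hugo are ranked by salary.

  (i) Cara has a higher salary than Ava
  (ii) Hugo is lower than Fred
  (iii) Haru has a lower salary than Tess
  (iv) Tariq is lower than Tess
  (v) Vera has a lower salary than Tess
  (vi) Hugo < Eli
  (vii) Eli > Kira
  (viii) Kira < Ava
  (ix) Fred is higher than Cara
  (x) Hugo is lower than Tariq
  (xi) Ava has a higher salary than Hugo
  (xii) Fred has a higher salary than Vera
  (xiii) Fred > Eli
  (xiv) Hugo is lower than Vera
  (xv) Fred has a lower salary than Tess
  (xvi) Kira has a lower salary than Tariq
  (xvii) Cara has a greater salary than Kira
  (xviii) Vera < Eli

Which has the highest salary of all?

Chaining downward from Tess: directly below it, Haru, Vera, Tariq, Fred; then Kira, Hugo, Cara, Eli; then Ava.
That covers every other element, and nothing is given above Tess, so Tess is the highest salary.

Tess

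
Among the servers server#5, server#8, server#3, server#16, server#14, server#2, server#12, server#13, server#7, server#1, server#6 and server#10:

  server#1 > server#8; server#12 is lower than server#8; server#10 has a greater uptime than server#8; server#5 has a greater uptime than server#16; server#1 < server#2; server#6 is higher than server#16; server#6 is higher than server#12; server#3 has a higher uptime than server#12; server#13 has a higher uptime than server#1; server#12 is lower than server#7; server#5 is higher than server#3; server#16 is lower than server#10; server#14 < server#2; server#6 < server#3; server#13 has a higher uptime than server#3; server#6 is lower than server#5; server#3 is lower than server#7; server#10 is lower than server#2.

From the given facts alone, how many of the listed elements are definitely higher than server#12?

From server#12 the given relations immediately reach server#8, server#6, server#3, server#7.
From those, server#10, server#1, server#5, server#13 — 8 in total.
From those, server#2 — 9 in total.
Nothing else is reachable above server#12; 9 in all.

9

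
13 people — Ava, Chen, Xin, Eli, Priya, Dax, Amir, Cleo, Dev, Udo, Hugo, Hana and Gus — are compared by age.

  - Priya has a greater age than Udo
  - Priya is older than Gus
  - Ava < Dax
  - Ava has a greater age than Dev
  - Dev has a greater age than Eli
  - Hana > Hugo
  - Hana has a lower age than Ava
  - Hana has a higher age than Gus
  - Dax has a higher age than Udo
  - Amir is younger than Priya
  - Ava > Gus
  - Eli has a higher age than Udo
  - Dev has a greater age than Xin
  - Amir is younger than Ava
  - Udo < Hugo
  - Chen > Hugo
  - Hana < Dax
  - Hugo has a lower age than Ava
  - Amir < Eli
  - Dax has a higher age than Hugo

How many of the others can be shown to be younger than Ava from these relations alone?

8

The elements the relations force below Ava are Udo, Gus, Hugo, Xin, Amir, Eli, Dev, Hana — no chain reaches any other.
That is 8.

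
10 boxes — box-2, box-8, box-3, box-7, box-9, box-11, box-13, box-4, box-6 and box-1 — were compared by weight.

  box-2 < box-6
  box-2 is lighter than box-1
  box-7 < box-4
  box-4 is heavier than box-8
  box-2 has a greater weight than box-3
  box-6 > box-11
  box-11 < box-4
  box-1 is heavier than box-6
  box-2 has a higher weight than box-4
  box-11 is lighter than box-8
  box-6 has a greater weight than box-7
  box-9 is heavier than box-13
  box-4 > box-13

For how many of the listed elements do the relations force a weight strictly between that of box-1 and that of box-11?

Chaining upward from box-11 reaches: box-8, box-4, box-2, box-6.
Chaining downward from box-1 reaches: box-3, box-8, box-13, box-7, box-4, box-2, box-6.
Strictly between box-11 and box-1 are those in both lists: box-8, box-4, box-2, box-6 — 4 elements.

4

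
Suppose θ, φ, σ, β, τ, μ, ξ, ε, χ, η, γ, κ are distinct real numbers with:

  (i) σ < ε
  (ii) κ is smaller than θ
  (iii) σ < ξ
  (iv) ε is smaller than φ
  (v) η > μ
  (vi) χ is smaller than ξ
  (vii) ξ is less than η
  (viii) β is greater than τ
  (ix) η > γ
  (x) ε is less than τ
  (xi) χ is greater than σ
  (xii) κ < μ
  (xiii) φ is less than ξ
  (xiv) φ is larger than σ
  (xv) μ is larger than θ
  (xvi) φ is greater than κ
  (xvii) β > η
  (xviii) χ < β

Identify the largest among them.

β

σ is not greatest since σ < φ; κ is not greatest since κ < θ; θ is not greatest since θ < μ; χ is not greatest since χ < β; ε is not greatest since ε < τ; γ is not greatest since γ < η; τ is not greatest since τ < β; φ is not greatest since φ < ξ; μ is not greatest since μ < η; ξ is not greatest since ξ < η; η is not greatest since η < β.
Only β has nothing above it, so β is the largest.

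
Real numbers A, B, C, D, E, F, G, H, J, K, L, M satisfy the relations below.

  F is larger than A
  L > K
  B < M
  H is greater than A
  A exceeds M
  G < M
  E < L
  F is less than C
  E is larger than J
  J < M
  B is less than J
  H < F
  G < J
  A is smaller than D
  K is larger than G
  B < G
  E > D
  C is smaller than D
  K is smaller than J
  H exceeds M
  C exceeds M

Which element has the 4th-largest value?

Piecing the relations together gives one ordering: B < G < K < J < M < A < H < F < C < D < E < L.
Counting 4 from the largest end gives C.

C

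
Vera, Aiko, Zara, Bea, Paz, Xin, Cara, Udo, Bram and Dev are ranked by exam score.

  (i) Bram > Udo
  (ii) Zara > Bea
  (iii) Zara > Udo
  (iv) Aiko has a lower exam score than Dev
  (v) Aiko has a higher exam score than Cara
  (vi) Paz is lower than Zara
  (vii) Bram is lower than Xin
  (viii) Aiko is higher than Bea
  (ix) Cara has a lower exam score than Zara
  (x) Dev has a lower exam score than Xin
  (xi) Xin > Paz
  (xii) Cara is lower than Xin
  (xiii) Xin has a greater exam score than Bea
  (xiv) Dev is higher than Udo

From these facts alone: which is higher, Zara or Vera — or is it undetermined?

Following every chain through Vera: nothing is chained to Vera.
Zara is not reached, and no chain runs the other way from Zara to Vera.
So the given relations leave the order of Vera and Zara undetermined.

undetermined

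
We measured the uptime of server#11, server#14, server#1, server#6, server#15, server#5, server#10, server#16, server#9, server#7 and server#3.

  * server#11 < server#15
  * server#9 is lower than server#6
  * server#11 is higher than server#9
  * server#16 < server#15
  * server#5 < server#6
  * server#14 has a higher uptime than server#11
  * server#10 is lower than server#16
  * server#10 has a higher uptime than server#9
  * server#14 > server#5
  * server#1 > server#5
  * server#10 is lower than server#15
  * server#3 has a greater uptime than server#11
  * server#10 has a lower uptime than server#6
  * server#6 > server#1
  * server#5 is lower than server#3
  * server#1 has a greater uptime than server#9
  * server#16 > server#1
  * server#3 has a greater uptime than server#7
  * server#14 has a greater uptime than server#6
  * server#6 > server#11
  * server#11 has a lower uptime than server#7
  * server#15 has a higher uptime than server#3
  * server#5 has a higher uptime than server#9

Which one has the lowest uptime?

server#9

Chaining upward from server#9: directly above it, server#11, server#5, server#1, server#10, server#6; then server#7, server#3, server#16, server#14, server#15.
That covers every other element, and nothing is given below server#9, so server#9 is the lowest uptime.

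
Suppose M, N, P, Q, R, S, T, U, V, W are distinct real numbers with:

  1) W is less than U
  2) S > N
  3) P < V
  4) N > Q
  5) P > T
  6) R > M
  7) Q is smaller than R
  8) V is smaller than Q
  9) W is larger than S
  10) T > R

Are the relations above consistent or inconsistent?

inconsistent

We have Q < R stated directly, yet also R < T < P < V < Q by chaining the others — so R < Q. Contradiction.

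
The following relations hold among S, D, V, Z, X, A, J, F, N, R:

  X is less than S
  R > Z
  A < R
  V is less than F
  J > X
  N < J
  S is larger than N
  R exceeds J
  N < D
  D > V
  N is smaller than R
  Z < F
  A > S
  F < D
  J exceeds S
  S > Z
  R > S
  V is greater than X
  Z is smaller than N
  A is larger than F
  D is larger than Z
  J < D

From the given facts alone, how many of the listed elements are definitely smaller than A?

Directly below A: S, F.
One step further: Z, X, N, V (6 so far).
No other element is forced below A by the given relations, so the count is 6.

6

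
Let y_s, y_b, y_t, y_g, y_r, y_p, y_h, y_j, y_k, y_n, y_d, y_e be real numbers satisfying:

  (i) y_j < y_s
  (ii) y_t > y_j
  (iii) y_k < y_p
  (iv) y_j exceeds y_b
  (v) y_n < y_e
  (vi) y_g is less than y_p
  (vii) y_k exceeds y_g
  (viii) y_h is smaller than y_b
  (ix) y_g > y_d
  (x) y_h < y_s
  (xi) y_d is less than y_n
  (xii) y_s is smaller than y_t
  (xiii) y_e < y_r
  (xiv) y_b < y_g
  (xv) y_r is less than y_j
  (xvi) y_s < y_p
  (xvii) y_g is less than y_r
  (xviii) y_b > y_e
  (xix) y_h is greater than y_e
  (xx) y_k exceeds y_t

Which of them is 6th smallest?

Chaining the given pairs: y_d < y_n < y_e < y_h < y_b < y_g < y_r < y_j < y_s < y_t < y_k < y_p.
The 6th smallest is y_g.

y_g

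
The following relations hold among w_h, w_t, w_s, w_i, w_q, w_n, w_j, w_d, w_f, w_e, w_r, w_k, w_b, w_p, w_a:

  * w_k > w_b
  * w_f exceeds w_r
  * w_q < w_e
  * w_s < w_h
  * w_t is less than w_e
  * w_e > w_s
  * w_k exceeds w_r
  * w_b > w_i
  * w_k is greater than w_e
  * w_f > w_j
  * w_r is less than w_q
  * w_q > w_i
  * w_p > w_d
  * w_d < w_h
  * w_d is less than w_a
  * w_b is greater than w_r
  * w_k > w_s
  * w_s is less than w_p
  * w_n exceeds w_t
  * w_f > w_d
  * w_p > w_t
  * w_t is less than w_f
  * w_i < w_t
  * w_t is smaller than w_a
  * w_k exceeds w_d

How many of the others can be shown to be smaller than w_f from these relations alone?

5

Directly below w_f: w_d, w_r, w_t, w_j.
One step further: w_i (5 so far).
Nothing else is reachable below w_f; 5 in all.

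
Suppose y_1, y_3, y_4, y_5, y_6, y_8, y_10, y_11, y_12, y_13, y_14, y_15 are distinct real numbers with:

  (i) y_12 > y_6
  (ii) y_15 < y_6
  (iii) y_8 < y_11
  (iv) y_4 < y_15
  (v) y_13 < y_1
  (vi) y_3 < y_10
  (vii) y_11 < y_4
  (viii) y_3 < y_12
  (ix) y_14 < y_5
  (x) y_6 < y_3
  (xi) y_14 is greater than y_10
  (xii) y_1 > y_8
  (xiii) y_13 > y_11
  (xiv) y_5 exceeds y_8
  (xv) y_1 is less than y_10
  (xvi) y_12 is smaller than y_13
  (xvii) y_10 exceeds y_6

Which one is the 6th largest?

Chaining the given pairs: y_8 < y_11 < y_4 < y_15 < y_6 < y_3 < y_12 < y_13 < y_1 < y_10 < y_14 < y_5.
The 6th largest is y_12.

y_12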